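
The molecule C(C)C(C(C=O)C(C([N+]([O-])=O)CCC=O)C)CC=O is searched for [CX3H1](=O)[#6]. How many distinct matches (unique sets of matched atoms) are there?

3

[CX3H1](=O)[#6] is the SMARTS for an aldehyde: an sp2 carbon with one H, double-bonded to O and single-bonded to carbon.
The molecule carries 3 separate instances of an aldehyde (-CHO) meeting every constraint; each maps to a distinct set of atoms, giving 3 matches.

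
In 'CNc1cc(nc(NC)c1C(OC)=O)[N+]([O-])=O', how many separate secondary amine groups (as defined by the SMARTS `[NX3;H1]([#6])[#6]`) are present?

2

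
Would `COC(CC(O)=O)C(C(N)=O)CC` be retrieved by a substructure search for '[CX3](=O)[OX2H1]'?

The pattern [CX3](=O)[OX2H1] describes an sp2 carbon double-bonded to O and single-bonded to an -OH oxygen — a carboxylic acid.
The molecule carries a carboxylic acid group (-C(=O)OH), whose atoms satisfy every constraint of the query, so the pattern matches.

Yes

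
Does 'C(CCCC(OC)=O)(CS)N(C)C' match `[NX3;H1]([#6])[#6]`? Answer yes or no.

No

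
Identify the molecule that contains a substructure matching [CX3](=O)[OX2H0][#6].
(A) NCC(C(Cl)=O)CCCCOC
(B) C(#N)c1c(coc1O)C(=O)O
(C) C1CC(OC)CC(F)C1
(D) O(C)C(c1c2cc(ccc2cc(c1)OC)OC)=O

D

[CX3](=O)[OX2H0][#6] describes a carbonyl carbon bonded to an oxygen that is itself bonded to carbon (no H on that O) (an ester).
(A) has a methoxy ether (-OCH3) but the ether oxygen is not adjacent to a C=O carbon.
(B) has a carboxylic acid group (-C(=O)OH) but the singly-bonded O carries H (OX2H1, not H0).
(C) has a methoxy ether (-OCH3) but the ether oxygen is not adjacent to a C=O carbon.
(D) contains a methyl-ester group (-C(=O)OCH3), which satisfies every atom and bond constraint.
So the answer is (D).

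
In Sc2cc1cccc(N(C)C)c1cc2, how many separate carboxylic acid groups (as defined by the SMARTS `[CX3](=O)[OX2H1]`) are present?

[CX3](=O)[OX2H1] is the SMARTS for a carboxylic acid: an sp2 carbon double-bonded to O and single-bonded to an -OH oxygen.
No fragment in the molecule satisfies every constraint, giving 0 matches.

0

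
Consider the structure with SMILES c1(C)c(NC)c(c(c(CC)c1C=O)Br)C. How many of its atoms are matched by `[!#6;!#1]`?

The query [!#6;!#1] means: not carbon and not hydrogen — any heteroatom.
Check the 15 heavy atoms by environment: 6× c (aromatic) → no; 6× C → no; 1× O → match; 1× N → match; 1× Br → match.
Summing the matching environments: 1 + 1 + 1 = 3 matching atoms.

3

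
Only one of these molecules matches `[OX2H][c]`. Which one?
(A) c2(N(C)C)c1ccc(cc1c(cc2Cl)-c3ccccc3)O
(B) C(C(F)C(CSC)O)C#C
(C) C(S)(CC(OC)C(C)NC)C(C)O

A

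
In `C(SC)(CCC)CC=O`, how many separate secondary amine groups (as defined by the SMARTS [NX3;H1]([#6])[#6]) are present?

0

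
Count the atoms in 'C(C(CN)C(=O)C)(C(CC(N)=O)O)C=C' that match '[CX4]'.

6

The query [CX4] means: C with X4: aliphatic carbon with exactly 4 total connections (bonds + H).
Check the 15 heavy atoms by environment: 6× C (X4) → match; 4× C (X3) → no; 2× O (X1) → no; 2× N (X3) → no; 1× O (X2) → no.
That gives 6 matching atoms.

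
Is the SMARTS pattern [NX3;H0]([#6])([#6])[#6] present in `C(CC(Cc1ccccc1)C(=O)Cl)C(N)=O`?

No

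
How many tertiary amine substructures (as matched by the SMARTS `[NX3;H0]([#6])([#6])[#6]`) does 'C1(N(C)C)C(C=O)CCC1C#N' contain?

1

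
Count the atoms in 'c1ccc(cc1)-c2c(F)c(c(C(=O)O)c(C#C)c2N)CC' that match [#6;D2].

7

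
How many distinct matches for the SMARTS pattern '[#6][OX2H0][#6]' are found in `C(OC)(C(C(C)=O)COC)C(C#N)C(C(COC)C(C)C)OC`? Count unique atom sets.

[#6][OX2H0][#6] is the SMARTS for an ether: an aliphatic oxygen bridging two carbons with no H on the oxygen.
The molecule carries 4 separate instances of a methoxy ether (-OCH3) meeting every constraint; each maps to a distinct set of atoms, giving 4 matches.

4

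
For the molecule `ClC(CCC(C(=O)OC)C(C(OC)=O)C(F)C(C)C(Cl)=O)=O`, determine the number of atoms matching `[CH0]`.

Check the 22 heavy atoms by environment: 3× C (H3) → no; 4× C (H1) → no; 2× C (H2) → no; 1× F (H0) → no; 4× C (H0) → match; 6× O (H0) → no; 2× Cl (H0) → no.
That gives 4 matching atoms.

4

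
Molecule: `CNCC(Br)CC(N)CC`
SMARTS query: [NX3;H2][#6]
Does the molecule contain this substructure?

Yes

The pattern [NX3;H2][#6] describes a trivalent nitrogen with two H attached to carbon — a primary amine.
The molecule carries a primary amino group (-NH2), whose atoms satisfy every constraint of the query, so the pattern matches.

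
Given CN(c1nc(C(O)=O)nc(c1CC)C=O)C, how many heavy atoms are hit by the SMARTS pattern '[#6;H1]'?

1

The query [#6;H1] means: any carbon bearing exactly one hydrogen.
Check the 16 heavy atoms by environment: 2× n (aromatic, H0) → no; 4× c (aromatic, H0) → no; 1× C (H0) → no; 2× O (H0) → no; 1× O (H1) → no; 1× N (H0) → no; 3× C (H3) → no; 1× C (H1) → match; 1× C (H2) → no.
That gives 1 matching atom.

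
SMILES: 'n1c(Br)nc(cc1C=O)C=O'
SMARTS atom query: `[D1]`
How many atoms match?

3

The query [D1] means: atom with exactly one heavy-atom neighbour (degree 1).
Check the 11 heavy atoms by environment: 2× n (aromatic, D2) → no; 3× c (aromatic, D3) → no; 1× c (aromatic, D2) → no; 2× C (D2) → no; 2× O (D1) → match; 1× Br (D1) → match.
Summing the matching environments: 2 + 1 = 3 matching atoms.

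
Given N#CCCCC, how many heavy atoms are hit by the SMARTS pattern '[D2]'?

4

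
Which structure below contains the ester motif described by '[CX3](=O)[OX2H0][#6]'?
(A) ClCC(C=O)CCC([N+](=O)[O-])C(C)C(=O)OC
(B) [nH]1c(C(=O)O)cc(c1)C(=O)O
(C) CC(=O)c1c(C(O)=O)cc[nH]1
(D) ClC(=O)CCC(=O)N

A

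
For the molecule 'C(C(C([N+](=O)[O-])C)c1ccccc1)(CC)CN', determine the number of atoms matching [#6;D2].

Check the 17 heavy atoms by environment: 2× C (D2) → match; 3× C (D3) → no; 2× C (D1) → no; 1× c (aromatic, D3) → no; 5× c (aromatic, D2) → match; 1× N (D1) → no; 1× N (charge +1, D3) → no; 1× O (charge -1, D1) → no; 1× O (D1) → no.
Summing the matching environments: 2 + 5 = 7 matching atoms.

7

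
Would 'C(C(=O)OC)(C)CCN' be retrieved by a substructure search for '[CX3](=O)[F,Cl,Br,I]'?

The pattern [CX3](=O)[F,Cl,Br,I] describes a carbonyl carbon bonded to a halogen — an acyl halide.
The closest candidate here is a methyl-ester group (-C(=O)OCH3), but the carbonyl is bonded to -O-C, not to a halogen. No other fragment satisfies the full query, so there is no match.

No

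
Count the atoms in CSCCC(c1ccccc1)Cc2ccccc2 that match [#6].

The query [#6] means: #6 matches any atom with atomic number 6 (carbon, aromatic or aliphatic).
Check the 18 heavy atoms by environment: 5× C → match; 12× c (aromatic) → match; 1× S → no.
Summing the matching environments: 5 + 12 = 17 matching atoms.

17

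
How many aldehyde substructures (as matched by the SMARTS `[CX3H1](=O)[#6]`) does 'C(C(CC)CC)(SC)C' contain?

0

[CX3H1](=O)[#6] is the SMARTS for an aldehyde: an sp2 carbon with one H, double-bonded to O and single-bonded to carbon.
No fragment in the molecule satisfies every constraint, giving 0 matches.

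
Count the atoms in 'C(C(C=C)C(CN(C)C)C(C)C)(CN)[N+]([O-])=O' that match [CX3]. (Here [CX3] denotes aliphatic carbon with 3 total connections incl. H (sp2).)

2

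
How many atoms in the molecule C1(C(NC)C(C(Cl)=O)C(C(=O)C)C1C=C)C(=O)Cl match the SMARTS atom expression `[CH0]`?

3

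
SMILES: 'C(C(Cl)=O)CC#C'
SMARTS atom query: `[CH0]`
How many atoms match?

2

Check the 7 heavy atoms by environment: 2× C (H2) → no; 2× C (H0) → match; 1× C (H1) → no; 1× O (H0) → no; 1× Cl (H0) → no.
That gives 2 matching atoms.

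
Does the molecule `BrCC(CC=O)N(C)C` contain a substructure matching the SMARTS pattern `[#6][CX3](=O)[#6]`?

No

The pattern [#6][CX3](=O)[#6] describes a carbonyl carbon (no H) flanked by two carbons — a ketone.
The closest candidate here is an aldehyde (-CHO), but the carbonyl carbon has H1, so it is not flanked by two carbons. No other fragment satisfies the full query, so there is no match.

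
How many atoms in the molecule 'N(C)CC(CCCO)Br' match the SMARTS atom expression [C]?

The query [C] means: uppercase C matches aliphatic (non-aromatic) carbon only.
Check the 9 heavy atoms by environment: 6× C → match; 1× O → no; 1× N → no; 1× Br → no.
That gives 6 matching atoms.

6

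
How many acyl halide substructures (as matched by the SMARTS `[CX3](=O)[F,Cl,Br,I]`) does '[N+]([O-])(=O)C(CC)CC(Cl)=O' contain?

[CX3](=O)[F,Cl,Br,I] is the SMARTS for an acyl halide: a carbonyl carbon bonded to a halogen.
Exactly one fragment in the molecule meets all constraints, giving 1 match.

1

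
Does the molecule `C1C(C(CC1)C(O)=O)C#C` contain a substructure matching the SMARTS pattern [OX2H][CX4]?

No

The pattern [OX2H][CX4] describes a hydroxyl oxygen bound to an sp3 (X4) carbon — an aliphatic alcohol.
The closest candidate here is a carboxylic acid group (-C(=O)OH), but the -OH is on a CX3 carbonyl carbon, not a CX4 carbon. No other fragment satisfies the full query, so there is no match.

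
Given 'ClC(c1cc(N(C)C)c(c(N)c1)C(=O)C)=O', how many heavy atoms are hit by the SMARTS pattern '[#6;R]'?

6

The query [#6;R] means: carbon that is part of a ring.
Check the 16 heavy atoms by environment: 6× c (aromatic, in 6-ring) → match; 5× C (acyclic) → no; 2× O (acyclic) → no; 2× N (acyclic) → no; 1× Cl (acyclic) → no.
That gives 6 matching atoms.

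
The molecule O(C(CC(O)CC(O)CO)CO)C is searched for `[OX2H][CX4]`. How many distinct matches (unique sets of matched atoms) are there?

4

[OX2H][CX4] is the SMARTS for an aliphatic alcohol: a hydroxyl oxygen bound to an sp3 (X4) carbon.
The molecule carries 4 separate instances of a hydroxyl group (-OH) meeting every constraint; each maps to a distinct set of atoms, giving 4 matches.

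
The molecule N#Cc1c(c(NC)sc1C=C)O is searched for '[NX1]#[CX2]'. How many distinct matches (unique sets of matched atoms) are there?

[NX1]#[CX2] is the SMARTS for a nitrile: a nitrogen triple-bonded to a two-connected carbon.
Exactly one fragment in the molecule meets all constraints, giving 1 match.

1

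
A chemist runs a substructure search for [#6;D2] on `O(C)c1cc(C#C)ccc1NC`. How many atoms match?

4

The query [#6;D2] means: any carbon bonded to exactly two heavy atoms.
Check the 12 heavy atoms by environment: 3× c (aromatic, D2) → match; 3× c (aromatic, D3) → no; 1× O (D2) → no; 3× C (D1) → no; 1× N (D2) → no; 1× C (D2) → match.
Summing the matching environments: 3 + 1 = 4 matching atoms.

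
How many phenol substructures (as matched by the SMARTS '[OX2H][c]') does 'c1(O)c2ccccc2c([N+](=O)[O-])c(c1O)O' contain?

[OX2H][c] is the SMARTS for a phenol: a hydroxyl oxygen attached to an aromatic carbon.
The molecule carries 3 separate instances of a hydroxyl group (-OH) meeting every constraint; each maps to a distinct set of atoms, giving 3 matches.

3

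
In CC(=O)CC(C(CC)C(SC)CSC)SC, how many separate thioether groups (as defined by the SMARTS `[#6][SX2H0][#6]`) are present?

[#6][SX2H0][#6] is the SMARTS for a thioether: an aliphatic sulfur bridging two carbons with no H on the sulfur.
The molecule carries 3 separate instances of a methylthio ether (-SCH3) meeting every constraint; each maps to a distinct set of atoms, giving 3 matches.

3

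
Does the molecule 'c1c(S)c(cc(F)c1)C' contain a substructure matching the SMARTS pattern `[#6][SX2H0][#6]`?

No

The pattern [#6][SX2H0][#6] describes an aliphatic sulfur bridging two carbons with no H on the sulfur — a thioether.
The closest candidate here is a thiol (-SH), but the sulfur has H1, not H0 bridging two carbons. No other fragment satisfies the full query, so there is no match.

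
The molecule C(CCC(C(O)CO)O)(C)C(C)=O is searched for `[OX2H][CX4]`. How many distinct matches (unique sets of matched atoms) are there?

3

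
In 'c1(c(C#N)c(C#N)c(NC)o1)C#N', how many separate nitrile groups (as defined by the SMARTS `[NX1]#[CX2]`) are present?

3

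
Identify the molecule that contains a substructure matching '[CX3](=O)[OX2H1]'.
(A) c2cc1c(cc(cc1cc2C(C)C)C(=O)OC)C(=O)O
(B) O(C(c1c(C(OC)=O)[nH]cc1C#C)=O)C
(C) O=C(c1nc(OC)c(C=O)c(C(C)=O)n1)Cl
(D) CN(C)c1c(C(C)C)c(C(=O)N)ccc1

A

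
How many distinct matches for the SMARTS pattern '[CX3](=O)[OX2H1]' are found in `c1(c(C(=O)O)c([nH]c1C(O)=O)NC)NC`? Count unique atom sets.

2

[CX3](=O)[OX2H1] is the SMARTS for a carboxylic acid: an sp2 carbon double-bonded to O and single-bonded to an -OH oxygen.
The molecule carries 2 separate instances of a carboxylic acid group (-C(=O)OH) meeting every constraint; each maps to a distinct set of atoms, giving 2 matches.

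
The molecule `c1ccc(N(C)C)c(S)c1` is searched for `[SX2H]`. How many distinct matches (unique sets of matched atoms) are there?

[SX2H] is the SMARTS for a thiol: an aliphatic sulfur with two connections, one being H.
Exactly one fragment in the molecule meets all constraints, giving 1 match.

1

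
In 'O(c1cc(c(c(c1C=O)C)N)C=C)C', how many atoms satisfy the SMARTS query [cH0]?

5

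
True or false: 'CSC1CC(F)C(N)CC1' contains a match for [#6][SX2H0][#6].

The pattern [#6][SX2H0][#6] describes an aliphatic sulfur bridging two carbons with no H on the sulfur — a thioether.
The molecule carries a methylthio ether (-SCH3), whose atoms satisfy every constraint of the query, so the pattern matches.

True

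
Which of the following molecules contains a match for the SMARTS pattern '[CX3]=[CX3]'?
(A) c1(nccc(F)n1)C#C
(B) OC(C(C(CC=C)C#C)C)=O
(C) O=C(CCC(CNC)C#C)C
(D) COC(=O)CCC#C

[CX3]=[CX3] describes a non-aromatic C=C double bond between two sp2 carbons (an alkene).
(A) has an ethynyl group (-C#CH) but the C-C bond is a triple bond, not a double bond.
(B) contains a vinyl group (-CH=CH2), which satisfies every atom and bond constraint.
(C) has an ethynyl group (-C#CH) but the C-C bond is a triple bond, not a double bond.
(D) has an ethynyl group (-C#CH) but the C-C bond is a triple bond, not a double bond.
So the answer is (B).

B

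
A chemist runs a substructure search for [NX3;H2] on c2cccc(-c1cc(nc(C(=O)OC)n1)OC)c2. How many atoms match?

0

Check the 18 heavy atoms by environment: 2× n (aromatic, H0, X2) → no; 4× c (aromatic, H0, X3) → no; 6× c (aromatic, H1, X3) → no; 2× O (H0, X2) → no; 2× C (H3, X4) → no; 1× C (H0, X3) → no; 1× O (H0, X1) → no.
No environment satisfies the query, so 0 matching atoms.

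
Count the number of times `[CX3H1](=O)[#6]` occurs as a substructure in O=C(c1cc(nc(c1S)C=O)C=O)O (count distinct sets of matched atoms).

2

[CX3H1](=O)[#6] is the SMARTS for an aldehyde: an sp2 carbon with one H, double-bonded to O and single-bonded to carbon.
The molecule carries 2 separate instances of an aldehyde (-CHO) meeting every constraint; each maps to a distinct set of atoms, giving 2 matches.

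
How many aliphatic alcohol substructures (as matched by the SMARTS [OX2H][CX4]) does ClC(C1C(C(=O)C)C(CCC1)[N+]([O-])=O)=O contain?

0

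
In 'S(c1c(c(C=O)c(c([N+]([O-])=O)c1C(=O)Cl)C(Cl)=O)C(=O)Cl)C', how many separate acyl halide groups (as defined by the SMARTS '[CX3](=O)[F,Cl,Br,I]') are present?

3

[CX3](=O)[F,Cl,Br,I] is the SMARTS for an acyl halide: a carbonyl carbon bonded to a halogen.
The molecule carries 3 separate instances of an acyl chloride (-C(=O)Cl) meeting every constraint; each maps to a distinct set of atoms, giving 3 matches.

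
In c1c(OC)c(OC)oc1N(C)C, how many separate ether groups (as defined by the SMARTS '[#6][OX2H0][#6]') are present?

[#6][OX2H0][#6] is the SMARTS for an ether: an aliphatic oxygen bridging two carbons with no H on the oxygen.
The molecule carries 2 separate instances of a methoxy ether (-OCH3) meeting every constraint; each maps to a distinct set of atoms, giving 2 matches.

2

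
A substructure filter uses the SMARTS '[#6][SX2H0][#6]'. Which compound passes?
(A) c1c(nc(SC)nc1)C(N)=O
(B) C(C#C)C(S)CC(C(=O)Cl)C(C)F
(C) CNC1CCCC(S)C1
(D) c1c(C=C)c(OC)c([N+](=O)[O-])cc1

A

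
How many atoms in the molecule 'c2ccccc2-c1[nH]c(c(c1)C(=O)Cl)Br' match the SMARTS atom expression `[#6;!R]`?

1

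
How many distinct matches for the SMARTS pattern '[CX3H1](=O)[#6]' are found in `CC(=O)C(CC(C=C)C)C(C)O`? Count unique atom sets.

[CX3H1](=O)[#6] is the SMARTS for an aldehyde: an sp2 carbon with one H, double-bonded to O and single-bonded to carbon.
The molecule has an acetyl/ketone group (-C(=O)CH3), but the carbonyl carbon has H0 (two carbon neighbours), not H1; nothing else fits, so there are 0 matches.

0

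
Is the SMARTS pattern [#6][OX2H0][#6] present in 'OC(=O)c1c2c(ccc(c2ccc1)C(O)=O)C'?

The pattern [#6][OX2H0][#6] describes an aliphatic oxygen bridging two carbons with no H on the oxygen — an ether.
The closest candidate here is a carboxylic acid group (-C(=O)OH), but the -OH oxygen has H1; the =O is OX1, not OX2. No other fragment satisfies the full query, so there is no match.

No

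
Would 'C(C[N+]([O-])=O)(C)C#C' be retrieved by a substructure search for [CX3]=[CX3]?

The pattern [CX3]=[CX3] describes a non-aromatic C=C double bond between two sp2 carbons — an alkene.
The closest candidate here is an ethynyl group (-C#CH), but the C-C bond is a triple bond, not a double bond. No other fragment satisfies the full query, so there is no match.

No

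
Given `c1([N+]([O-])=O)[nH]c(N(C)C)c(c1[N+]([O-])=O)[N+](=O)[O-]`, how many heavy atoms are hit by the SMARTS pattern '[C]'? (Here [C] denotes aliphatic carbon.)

2

The query [C] means: uppercase C matches aliphatic (non-aromatic) carbon only.
Check the 17 heavy atoms by environment: 1× n (aromatic) → no; 4× c (aromatic) → no; 3× N (charge +1) → no; 3× O (charge -1) → no; 3× O → no; 1× N → no; 2× C → match.
That gives 2 matching atoms.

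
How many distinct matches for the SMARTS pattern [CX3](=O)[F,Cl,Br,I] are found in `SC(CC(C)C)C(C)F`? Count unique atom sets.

[CX3](=O)[F,Cl,Br,I] is the SMARTS for an acyl halide: a carbonyl carbon bonded to a halogen.
No fragment in the molecule satisfies every constraint, giving 0 matches.

0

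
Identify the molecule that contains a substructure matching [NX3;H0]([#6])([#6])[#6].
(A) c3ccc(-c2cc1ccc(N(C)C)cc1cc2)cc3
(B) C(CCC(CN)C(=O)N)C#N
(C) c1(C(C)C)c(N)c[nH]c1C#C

[NX3;H0]([#6])([#6])[#6] describes a trivalent nitrogen with no H, bonded to three carbons (a tertiary amine).
(A) contains a dimethylamino group (-N(CH3)2), which satisfies every atom and bond constraint.
(B) has a primary amide (-C(=O)NH2) but the amide nitrogen has H2 and only one carbon neighbour.
(C) has a primary amino group (-NH2) but the nitrogen has H2, not H0 with three carbons.
So the answer is (A).

A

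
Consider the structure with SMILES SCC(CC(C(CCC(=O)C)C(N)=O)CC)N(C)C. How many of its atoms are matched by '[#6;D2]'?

5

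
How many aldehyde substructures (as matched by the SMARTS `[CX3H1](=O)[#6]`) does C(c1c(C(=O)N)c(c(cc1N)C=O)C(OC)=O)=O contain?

2

[CX3H1](=O)[#6] is the SMARTS for an aldehyde: an sp2 carbon with one H, double-bonded to O and single-bonded to carbon.
The molecule carries 2 separate instances of an aldehyde (-CHO) meeting every constraint; each maps to a distinct set of atoms, giving 2 matches.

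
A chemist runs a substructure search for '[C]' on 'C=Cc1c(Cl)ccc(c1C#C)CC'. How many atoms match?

Check the 13 heavy atoms by environment: 6× c (aromatic) → no; 6× C → match; 1× Cl → no.
That gives 6 matching atoms.

6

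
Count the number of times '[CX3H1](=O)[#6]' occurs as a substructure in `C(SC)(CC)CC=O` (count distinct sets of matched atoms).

1

[CX3H1](=O)[#6] is the SMARTS for an aldehyde: an sp2 carbon with one H, double-bonded to O and single-bonded to carbon.
Exactly one fragment in the molecule meets all constraints, giving 1 match.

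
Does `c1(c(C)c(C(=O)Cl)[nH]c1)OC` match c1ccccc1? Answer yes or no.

The pattern c1ccccc1 describes six aromatic carbons in a ring — a benzene ring.
The closest candidate here is a methyl group (-CH3), but no six-membered all-carbon aromatic ring is present. No other fragment satisfies the full query, so there is no match.

No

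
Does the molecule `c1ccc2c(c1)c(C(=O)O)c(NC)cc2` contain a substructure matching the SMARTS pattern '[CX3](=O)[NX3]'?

No

The pattern [CX3](=O)[NX3] describes a carbonyl carbon bonded to a trivalent nitrogen — an amide.
The closest candidate here is a carboxylic acid group (-C(=O)OH), but the carbonyl is bonded to O, not to an NX3 nitrogen. No other fragment satisfies the full query, so there is no match.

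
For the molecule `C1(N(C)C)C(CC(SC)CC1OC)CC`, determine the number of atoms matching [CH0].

The query [CH0] means: aliphatic carbon with no attached hydrogen.
Check the 15 heavy atoms by environment: 4× C (H1) → no; 3× C (H2) → no; 1× O (H0) → no; 5× C (H3) → no; 1× S (H0) → no; 1× N (H0) → no.
No environment satisfies the query, so 0 matching atoms.

0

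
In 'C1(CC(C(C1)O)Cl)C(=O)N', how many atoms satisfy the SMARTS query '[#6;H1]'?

Check the 10 heavy atoms by environment: 2× C (H2) → no; 3× C (H1) → match; 1× Cl (H0) → no; 1× O (H1) → no; 1× C (H0) → no; 1× O (H0) → no; 1× N (H2) → no.
That gives 3 matching atoms.

3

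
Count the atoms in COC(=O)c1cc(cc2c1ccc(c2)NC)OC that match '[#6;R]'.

10

Check the 18 heavy atoms by environment: 10× c (aromatic, in 6-ring) → match; 3× O (acyclic) → no; 4× C (acyclic) → no; 1× N (acyclic) → no.
That gives 10 matching atoms.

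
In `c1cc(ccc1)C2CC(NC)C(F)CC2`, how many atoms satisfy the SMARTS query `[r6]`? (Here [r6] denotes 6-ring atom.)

12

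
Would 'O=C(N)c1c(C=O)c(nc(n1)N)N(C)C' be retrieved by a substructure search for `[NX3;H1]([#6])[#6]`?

No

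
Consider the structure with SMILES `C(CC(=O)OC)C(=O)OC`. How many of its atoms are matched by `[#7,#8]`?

The query [#7,#8] means: nitrogen or oxygen (comma = OR).
Check the 10 heavy atoms by environment: 6× C → no; 4× O → match.
That gives 4 matching atoms.

4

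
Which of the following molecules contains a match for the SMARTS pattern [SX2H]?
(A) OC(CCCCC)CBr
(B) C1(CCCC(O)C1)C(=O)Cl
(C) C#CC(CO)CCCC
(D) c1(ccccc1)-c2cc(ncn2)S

[SX2H] describes an aliphatic sulfur with two connections, one being H (a thiol).
(A) has a hydroxyl group (-OH) but it is an -OH, not an -SH.
(B) has a hydroxyl group (-OH) but it is an -OH, not an -SH.
(C) has a hydroxyl group (-OH) but it is an -OH, not an -SH.
(D) contains a thiol (-SH), which satisfies every atom and bond constraint.
So the answer is (D).

D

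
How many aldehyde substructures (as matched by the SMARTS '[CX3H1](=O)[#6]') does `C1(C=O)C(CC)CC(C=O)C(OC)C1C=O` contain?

3

[CX3H1](=O)[#6] is the SMARTS for an aldehyde: an sp2 carbon with one H, double-bonded to O and single-bonded to carbon.
The molecule carries 3 separate instances of an aldehyde (-CHO) meeting every constraint; each maps to a distinct set of atoms, giving 3 matches.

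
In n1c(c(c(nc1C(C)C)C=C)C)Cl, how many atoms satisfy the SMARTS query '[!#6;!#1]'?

3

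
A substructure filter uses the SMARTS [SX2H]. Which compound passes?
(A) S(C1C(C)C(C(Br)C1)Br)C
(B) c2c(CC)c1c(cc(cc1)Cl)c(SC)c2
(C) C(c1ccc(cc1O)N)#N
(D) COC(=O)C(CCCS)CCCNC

D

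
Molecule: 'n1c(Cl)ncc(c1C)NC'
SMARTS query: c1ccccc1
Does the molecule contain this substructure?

The pattern c1ccccc1 describes six aromatic carbons in a ring — a benzene ring.
The closest candidate here is a methyl group (-CH3), but no six-membered all-carbon aromatic ring is present. No other fragment satisfies the full query, so there is no match.

No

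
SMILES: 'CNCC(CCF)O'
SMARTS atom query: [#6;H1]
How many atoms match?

1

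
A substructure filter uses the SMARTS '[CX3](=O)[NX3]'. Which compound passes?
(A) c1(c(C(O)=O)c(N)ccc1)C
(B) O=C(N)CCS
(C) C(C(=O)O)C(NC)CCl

B

[CX3](=O)[NX3] describes a carbonyl carbon bonded to a trivalent nitrogen (an amide).
(A) has a carboxylic acid group (-C(=O)OH) but the carbonyl is bonded to O, not to an NX3 nitrogen.
(B) contains a primary amide (-C(=O)NH2), which satisfies every atom and bond constraint.
(C) has a carboxylic acid group (-C(=O)OH) but the carbonyl is bonded to O, not to an NX3 nitrogen.
So the answer is (B).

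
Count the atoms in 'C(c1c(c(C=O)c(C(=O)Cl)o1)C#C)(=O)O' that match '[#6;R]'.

The query [#6;R] means: carbon that is part of a ring.
Check the 15 heavy atoms by environment: 1× o (aromatic, in 5-ring) → no; 4× c (aromatic, in 5-ring) → match; 5× C (acyclic) → no; 4× O (acyclic) → no; 1× Cl (acyclic) → no.
That gives 4 matching atoms.

4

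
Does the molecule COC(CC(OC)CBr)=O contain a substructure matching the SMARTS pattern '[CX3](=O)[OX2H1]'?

No

The pattern [CX3](=O)[OX2H1] describes an sp2 carbon double-bonded to O and single-bonded to an -OH oxygen — a carboxylic acid.
The closest candidate here is a methyl-ester group (-C(=O)OCH3), but the singly-bonded O has no H (OX2H0, not OX2H1). No other fragment satisfies the full query, so there is no match.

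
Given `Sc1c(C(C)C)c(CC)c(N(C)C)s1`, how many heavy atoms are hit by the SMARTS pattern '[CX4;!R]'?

7

Check the 14 heavy atoms by environment: 1× s (aromatic, X2, in 5-ring) → no; 4× c (aromatic, X3, in 5-ring) → no; 1× N (X3, acyclic) → no; 7× C (X4, acyclic) → match; 1× S (X2, acyclic) → no.
That gives 7 matching atoms.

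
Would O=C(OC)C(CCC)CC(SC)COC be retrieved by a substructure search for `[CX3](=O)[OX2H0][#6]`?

Yes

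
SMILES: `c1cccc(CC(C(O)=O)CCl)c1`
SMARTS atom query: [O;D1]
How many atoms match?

The query [O;D1] means: aliphatic oxygen bonded to exactly one heavy atom.
Check the 13 heavy atoms by environment: 2× C (D2) → no; 2× C (D3) → no; 1× c (aromatic, D3) → no; 5× c (aromatic, D2) → no; 1× Cl (D1) → no; 2× O (D1) → match.
That gives 2 matching atoms.

2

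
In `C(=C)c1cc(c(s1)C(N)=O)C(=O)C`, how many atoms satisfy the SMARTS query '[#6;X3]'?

Check the 13 heavy atoms by environment: 1× s (aromatic, X2) → no; 4× c (aromatic, X3) → match; 4× C (X3) → match; 2× O (X1) → no; 1× C (X4) → no; 1× N (X3) → no.
Summing the matching environments: 4 + 4 = 8 matching atoms.

8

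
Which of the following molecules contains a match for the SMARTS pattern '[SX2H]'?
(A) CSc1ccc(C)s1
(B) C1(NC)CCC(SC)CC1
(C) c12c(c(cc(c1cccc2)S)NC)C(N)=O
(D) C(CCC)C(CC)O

C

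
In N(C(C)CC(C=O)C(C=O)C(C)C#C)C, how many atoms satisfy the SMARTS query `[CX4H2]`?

1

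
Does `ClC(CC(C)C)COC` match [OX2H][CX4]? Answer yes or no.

No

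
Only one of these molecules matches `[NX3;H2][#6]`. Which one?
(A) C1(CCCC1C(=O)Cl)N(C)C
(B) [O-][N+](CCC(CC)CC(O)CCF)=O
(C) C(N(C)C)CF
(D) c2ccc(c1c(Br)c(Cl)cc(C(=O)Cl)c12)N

D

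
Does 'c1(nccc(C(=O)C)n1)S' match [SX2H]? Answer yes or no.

The pattern [SX2H] describes an aliphatic sulfur with two connections, one being H — a thiol.
The molecule carries a thiol (-SH), whose atoms satisfy every constraint of the query, so the pattern matches.

Yes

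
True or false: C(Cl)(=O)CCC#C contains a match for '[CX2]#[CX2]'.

True

The pattern [CX2]#[CX2] describes a carbon-carbon triple bond — an alkyne.
The molecule carries an ethynyl group (-C#CH), whose atoms satisfy every constraint of the query, so the pattern matches.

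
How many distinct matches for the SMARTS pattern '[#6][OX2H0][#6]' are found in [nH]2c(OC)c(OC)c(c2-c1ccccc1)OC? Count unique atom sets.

3

[#6][OX2H0][#6] is the SMARTS for an ether: an aliphatic oxygen bridging two carbons with no H on the oxygen.
The molecule carries 3 separate instances of a methoxy ether (-OCH3) meeting every constraint; each maps to a distinct set of atoms, giving 3 matches.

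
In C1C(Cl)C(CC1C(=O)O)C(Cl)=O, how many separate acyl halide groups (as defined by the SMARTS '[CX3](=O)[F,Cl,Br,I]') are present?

1

[CX3](=O)[F,Cl,Br,I] is the SMARTS for an acyl halide: a carbonyl carbon bonded to a halogen.
Exactly one fragment in the molecule meets all constraints, giving 1 match.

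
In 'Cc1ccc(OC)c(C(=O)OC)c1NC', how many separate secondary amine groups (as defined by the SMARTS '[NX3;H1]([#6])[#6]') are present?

1

[NX3;H1]([#6])[#6] is the SMARTS for a secondary amine: a trivalent nitrogen with one H, bonded to two carbons.
Exactly one fragment in the molecule meets all constraints, giving 1 match.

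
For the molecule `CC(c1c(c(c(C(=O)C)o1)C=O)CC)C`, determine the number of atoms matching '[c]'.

The query [c] means: lowercase c matches aromatic carbon only.
Check the 15 heavy atoms by environment: 1× o (aromatic) → no; 4× c (aromatic) → match; 8× C → no; 2× O → no.
That gives 4 matching atoms.

4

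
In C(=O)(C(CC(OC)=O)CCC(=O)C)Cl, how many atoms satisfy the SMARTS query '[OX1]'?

3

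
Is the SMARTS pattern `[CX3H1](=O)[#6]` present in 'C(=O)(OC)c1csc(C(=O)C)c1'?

The pattern [CX3H1](=O)[#6] describes an sp2 carbon with one H, double-bonded to O and single-bonded to carbon — an aldehyde.
The closest candidate here is an acetyl/ketone group (-C(=O)CH3), but the carbonyl carbon has H0 (two carbon neighbours), not H1. No other fragment satisfies the full query, so there is no match.

No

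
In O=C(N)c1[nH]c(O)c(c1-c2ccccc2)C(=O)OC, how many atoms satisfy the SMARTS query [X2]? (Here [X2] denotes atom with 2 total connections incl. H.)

2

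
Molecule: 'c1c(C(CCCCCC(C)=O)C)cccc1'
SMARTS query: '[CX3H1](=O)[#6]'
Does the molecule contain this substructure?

No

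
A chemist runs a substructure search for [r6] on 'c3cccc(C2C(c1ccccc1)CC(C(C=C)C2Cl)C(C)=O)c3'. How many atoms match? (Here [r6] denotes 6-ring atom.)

18

Check the 24 heavy atoms by environment: 6× C (in 6-ring) → match; 1× Cl (acyclic) → no; 12× c (aromatic, in 6-ring) → match; 4× C (acyclic) → no; 1× O (acyclic) → no.
Summing the matching environments: 6 + 12 = 18 matching atoms.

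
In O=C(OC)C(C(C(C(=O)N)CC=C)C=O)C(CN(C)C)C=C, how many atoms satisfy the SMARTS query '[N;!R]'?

Check the 22 heavy atoms by environment: 16× C (acyclic) → no; 4× O (acyclic) → no; 2× N (acyclic) → match.
That gives 2 matching atoms.

2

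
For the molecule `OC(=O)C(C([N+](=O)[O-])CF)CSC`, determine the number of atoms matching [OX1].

3

The query [OX1] means: aliphatic oxygen with one total connection — typically a carbonyl =O or an oxide.
Check the 13 heavy atoms by environment: 5× C (X4) → no; 1× S (X2) → no; 1× F (X1) → no; 1× C (X3) → no; 2× O (X1) → match; 1× O (X2) → no; 1× N (charge +1, X3) → no; 1× O (charge -1, X1) → match.
Summing the matching environments: 2 + 1 = 3 matching atoms.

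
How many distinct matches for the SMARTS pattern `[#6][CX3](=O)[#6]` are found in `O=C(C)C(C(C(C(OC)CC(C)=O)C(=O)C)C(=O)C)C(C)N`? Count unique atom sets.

[#6][CX3](=O)[#6] is the SMARTS for a ketone: a carbonyl carbon (no H) flanked by two carbons.
The molecule carries 4 separate instances of an acetyl/ketone group (-C(=O)CH3) meeting every constraint; each maps to a distinct set of atoms, giving 4 matches.

4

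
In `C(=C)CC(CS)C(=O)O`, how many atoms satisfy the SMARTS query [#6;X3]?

3

Check the 9 heavy atoms by environment: 3× C (X4) → no; 1× S (X2) → no; 3× C (X3) → match; 1× O (X1) → no; 1× O (X2) → no.
That gives 3 matching atoms.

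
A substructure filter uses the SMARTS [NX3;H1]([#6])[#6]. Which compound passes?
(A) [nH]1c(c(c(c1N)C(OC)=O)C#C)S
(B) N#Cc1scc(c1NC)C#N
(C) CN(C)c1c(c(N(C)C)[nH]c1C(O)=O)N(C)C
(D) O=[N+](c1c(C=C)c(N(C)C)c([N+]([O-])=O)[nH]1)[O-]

B

[NX3;H1]([#6])[#6] describes a trivalent nitrogen with one H, bonded to two carbons (a secondary amine).
(A) has a primary amino group (-NH2) but the nitrogen has H2 and only one carbon neighbour.
(B) contains an N-methylamino group (-NHCH3), which satisfies every atom and bond constraint.
(C) has a dimethylamino group (-N(CH3)2) but the nitrogen has H0, not H1.
(D) has a dimethylamino group (-N(CH3)2) but the nitrogen has H0, not H1.
So the answer is (B).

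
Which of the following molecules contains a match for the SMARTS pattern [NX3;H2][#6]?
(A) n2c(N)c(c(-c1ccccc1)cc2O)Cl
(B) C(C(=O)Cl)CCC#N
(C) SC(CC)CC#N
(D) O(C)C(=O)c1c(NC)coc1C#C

A

[NX3;H2][#6] describes a trivalent nitrogen with two H attached to carbon (a primary amine).
(A) contains a primary amino group (-NH2), which satisfies every atom and bond constraint.
(B) has a nitrile (-C#N) but the nitrogen is NX1 (triple-bonded), not NX3 with two H.
(C) has a nitrile (-C#N) but the nitrogen is NX1 (triple-bonded), not NX3 with two H.
(D) has an N-methylamino group (-NHCH3) but the nitrogen bears two carbons and only one H (H1), not H2.
So the answer is (A).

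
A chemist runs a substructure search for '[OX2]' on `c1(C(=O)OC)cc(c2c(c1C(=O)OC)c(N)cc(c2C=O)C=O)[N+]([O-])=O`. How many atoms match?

The query [OX2] means: aliphatic oxygen with two total connections — ether, hydroxyl, or ester single-bond O.
Check the 26 heavy atoms by environment: 10× c (aromatic, X3) → no; 4× C (X3) → no; 5× O (X1) → no; 2× O (X2) → match; 2× C (X4) → no; 1× N (X3) → no; 1× N (charge +1, X3) → no; 1× O (charge -1, X1) → no.
That gives 2 matching atoms.

2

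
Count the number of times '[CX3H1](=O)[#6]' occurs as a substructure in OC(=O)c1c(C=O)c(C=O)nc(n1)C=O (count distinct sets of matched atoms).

3

[CX3H1](=O)[#6] is the SMARTS for an aldehyde: an sp2 carbon with one H, double-bonded to O and single-bonded to carbon.
The molecule carries 3 separate instances of an aldehyde (-CHO) meeting every constraint; each maps to a distinct set of atoms, giving 3 matches.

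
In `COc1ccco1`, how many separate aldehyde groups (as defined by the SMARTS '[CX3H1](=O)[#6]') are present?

0

[CX3H1](=O)[#6] is the SMARTS for an aldehyde: an sp2 carbon with one H, double-bonded to O and single-bonded to carbon.
No fragment in the molecule satisfies every constraint, giving 0 matches.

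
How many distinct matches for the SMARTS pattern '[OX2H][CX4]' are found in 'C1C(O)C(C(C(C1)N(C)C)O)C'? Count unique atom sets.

2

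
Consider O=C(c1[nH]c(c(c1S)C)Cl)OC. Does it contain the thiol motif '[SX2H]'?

Yes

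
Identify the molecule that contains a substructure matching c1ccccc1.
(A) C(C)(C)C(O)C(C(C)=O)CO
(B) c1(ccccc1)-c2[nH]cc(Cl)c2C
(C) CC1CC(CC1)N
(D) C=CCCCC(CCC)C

c1ccccc1 describes six aromatic carbons in a ring (a benzene ring).
(A) has a methyl group (-CH3) but no six-membered all-carbon aromatic ring is present.
(B) contains a phenyl ring, which satisfies every atom and bond constraint.
(C) has a methyl group (-CH3) but no six-membered all-carbon aromatic ring is present.
(D) has a methyl group (-CH3) but no six-membered all-carbon aromatic ring is present.
So the answer is (B).

B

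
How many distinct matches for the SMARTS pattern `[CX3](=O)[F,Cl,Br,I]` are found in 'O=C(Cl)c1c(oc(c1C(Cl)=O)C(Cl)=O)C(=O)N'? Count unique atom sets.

3

[CX3](=O)[F,Cl,Br,I] is the SMARTS for an acyl halide: a carbonyl carbon bonded to a halogen.
The molecule carries 3 separate instances of an acyl chloride (-C(=O)Cl) meeting every constraint; each maps to a distinct set of atoms, giving 3 matches.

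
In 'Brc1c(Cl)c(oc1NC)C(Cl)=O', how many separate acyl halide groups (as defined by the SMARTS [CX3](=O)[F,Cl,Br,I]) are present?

1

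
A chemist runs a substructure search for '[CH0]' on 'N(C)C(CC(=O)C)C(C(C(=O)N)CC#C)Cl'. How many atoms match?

3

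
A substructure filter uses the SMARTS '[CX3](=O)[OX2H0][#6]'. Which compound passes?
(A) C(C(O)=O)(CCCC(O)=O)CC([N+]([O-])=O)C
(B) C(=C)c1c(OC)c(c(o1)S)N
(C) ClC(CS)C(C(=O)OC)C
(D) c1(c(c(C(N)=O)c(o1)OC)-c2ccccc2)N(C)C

C

[CX3](=O)[OX2H0][#6] describes a carbonyl carbon bonded to an oxygen that is itself bonded to carbon (no H on that O) (an ester).
(A) has a carboxylic acid group (-C(=O)OH) but the singly-bonded O carries H (OX2H1, not H0).
(B) has a methoxy ether (-OCH3) but the ether oxygen is not adjacent to a C=O carbon.
(C) contains a methyl-ester group (-C(=O)OCH3), which satisfies every atom and bond constraint.
(D) has a primary amide (-C(=O)NH2) but the carbonyl is bonded to N, not to an O-C linkage.
So the answer is (C).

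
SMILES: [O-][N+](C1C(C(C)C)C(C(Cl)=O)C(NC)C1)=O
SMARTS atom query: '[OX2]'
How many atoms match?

Check the 16 heavy atoms by environment: 9× C (X4) → no; 1× C (X3) → no; 2× O (X1) → no; 1× Cl (X1) → no; 1× N (charge +1, X3) → no; 1× O (charge -1, X1) → no; 1× N (X3) → no.
No environment satisfies the query, so 0 matching atoms.

0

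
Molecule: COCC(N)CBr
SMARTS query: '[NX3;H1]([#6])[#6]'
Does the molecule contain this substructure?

No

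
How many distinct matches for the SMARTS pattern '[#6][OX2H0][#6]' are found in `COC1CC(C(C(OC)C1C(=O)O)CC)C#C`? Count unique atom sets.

[#6][OX2H0][#6] is the SMARTS for an ether: an aliphatic oxygen bridging two carbons with no H on the oxygen.
The molecule carries 2 separate instances of a methoxy ether (-OCH3) meeting every constraint; each maps to a distinct set of atoms, giving 2 matches.

2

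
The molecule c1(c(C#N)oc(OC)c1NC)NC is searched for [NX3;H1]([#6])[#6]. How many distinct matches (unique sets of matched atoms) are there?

2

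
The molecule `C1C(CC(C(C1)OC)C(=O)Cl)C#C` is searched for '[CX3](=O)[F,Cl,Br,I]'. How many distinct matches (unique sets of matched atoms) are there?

1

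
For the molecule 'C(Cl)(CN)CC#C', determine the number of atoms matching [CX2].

The query [CX2] means: C with X2: aliphatic carbon with exactly 2 total connections.
Check the 7 heavy atoms by environment: 3× C (X4) → no; 2× C (X2) → match; 1× Cl (X1) → no; 1× N (X3) → no.
That gives 2 matching atoms.

2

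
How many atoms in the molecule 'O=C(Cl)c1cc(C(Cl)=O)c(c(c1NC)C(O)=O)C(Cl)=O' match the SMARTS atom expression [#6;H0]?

9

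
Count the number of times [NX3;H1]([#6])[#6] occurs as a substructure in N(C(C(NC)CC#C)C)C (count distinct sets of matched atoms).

[NX3;H1]([#6])[#6] is the SMARTS for a secondary amine: a trivalent nitrogen with one H, bonded to two carbons.
The molecule carries 2 separate instances of an N-methylamino group (-NHCH3) meeting every constraint; each maps to a distinct set of atoms, giving 2 matches.

2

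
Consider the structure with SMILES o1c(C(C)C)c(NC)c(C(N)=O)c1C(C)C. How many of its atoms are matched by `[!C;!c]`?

4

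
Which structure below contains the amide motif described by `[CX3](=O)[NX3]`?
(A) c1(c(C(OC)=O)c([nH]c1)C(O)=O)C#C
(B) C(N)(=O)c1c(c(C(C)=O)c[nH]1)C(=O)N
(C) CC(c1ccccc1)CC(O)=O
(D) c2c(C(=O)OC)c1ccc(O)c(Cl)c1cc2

B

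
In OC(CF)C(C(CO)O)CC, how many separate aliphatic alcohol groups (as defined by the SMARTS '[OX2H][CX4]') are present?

[OX2H][CX4] is the SMARTS for an aliphatic alcohol: a hydroxyl oxygen bound to an sp3 (X4) carbon.
The molecule carries 3 separate instances of a hydroxyl group (-OH) meeting every constraint; each maps to a distinct set of atoms, giving 3 matches.

3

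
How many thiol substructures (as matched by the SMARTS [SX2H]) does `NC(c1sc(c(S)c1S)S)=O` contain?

[SX2H] is the SMARTS for a thiol: an aliphatic sulfur with two connections, one being H.
The molecule carries 3 separate instances of a thiol (-SH) meeting every constraint; each maps to a distinct set of atoms, giving 3 matches.

3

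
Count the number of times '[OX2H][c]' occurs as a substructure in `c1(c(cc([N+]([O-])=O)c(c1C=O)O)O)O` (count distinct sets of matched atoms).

[OX2H][c] is the SMARTS for a phenol: a hydroxyl oxygen attached to an aromatic carbon.
The molecule carries 3 separate instances of a hydroxyl group (-OH) meeting every constraint; each maps to a distinct set of atoms, giving 3 matches.

3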